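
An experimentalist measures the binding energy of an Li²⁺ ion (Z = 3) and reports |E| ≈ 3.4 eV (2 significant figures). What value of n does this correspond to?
n = 6

The exact energy levels follow E_n = -13.6057 Z² / n² eV with Z = 3.

The measured value (-3.4 eV) is reported to only 2 significant figures, so we must test candidate n values and see which one matches to that precision.

Candidate energies:
  n = 4:  E = -13.6057 × 3² / 4² = -7.65321 eV
  n = 5:  E = -13.6057 × 3² / 5² = -4.89805 eV
  n = 6:  E = -13.6057 × 3² / 6² = -3.40143 eV  ← matches
  n = 7:  E = -13.6057 × 3² / 7² = -2.49901 eV
  n = 8:  E = -13.6057 × 3² / 8² = -1.91330 eV

Checking against the measurement of -3.4 eV (2 sig figs), only n = 6 agrees:
E_6 = -3.40143 eV, which rounds to -3.4 eV ✓

Therefore n = 6.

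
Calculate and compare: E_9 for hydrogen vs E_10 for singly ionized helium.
He⁺ at n = 10 (E = -0.54 eV)

Using E_n = -13.6057 Z² / n² eV:

H (Z = 1) at n = 9:
E = -13.6057 × 1² / 9² = -13.6057 × 1 / 81 = -0.16797 eV

He⁺ (Z = 2) at n = 10:
E = -13.6057 × 2² / 10² = -13.6057 × 4 / 100 = -0.54423 eV

Since -0.54423 eV < -0.16797 eV,
He⁺ at n = 10 is more tightly bound (requires more energy to ionize).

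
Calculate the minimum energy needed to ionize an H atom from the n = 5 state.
0.5442 eV

The ionization energy is the energy needed to remove the electron completely (n → ∞).

For hydrogen, E_n = -13.6057 eV / n².

At n = 5: E_5 = -13.6057 / 5² = -0.5442280 eV
At n = ∞: E_∞ = 0 eV

Ionization energy = E_∞ - E_5 = 0 - (-0.5442280) = 0.5442280 eV
Ionization energy ≈ 0.5442 eV

This is also called the binding energy of the electron in state n = 5.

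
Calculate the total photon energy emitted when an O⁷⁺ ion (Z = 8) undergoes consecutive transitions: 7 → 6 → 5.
17.0599 eV

The energy levels of O⁷⁺ are E_n = -13.6057 × 8² / n² eV.

First transition (7 → 6):
ΔE₁ = |E_6 - E_7|
ΔE₁ = |-24.1879111111 - (-17.7707102041)| = 6.4172009 eV

Second transition (6 → 5):
ΔE₂ = |E_5 - E_6|
ΔE₂ = |-34.8305920000 - (-24.1879111111)| = 10.6426809 eV

Total energy released:
E_total = ΔE₁ + ΔE₂ = 6.4172009 + 10.6426809 = 17.0599 eV

Note: This equals the direct transition 7 → 5: 17.0599 eV ✓
Energy is conserved regardless of the path taken.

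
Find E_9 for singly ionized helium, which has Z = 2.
-0.6719 eV

For hydrogen-like ions, the energy levels scale with Z²:
E_n = -13.6057 Z² / n² eV

For He⁺ (Z = 2) at n = 9:
E_9 = -13.6057 × 2² / 9²
E_9 = -13.6057 × 4 / 81
E_9 = -54.4228 / 81
E_9 = -0.6719 eV

The energy is 4 times more negative than hydrogen at the same n due to the stronger nuclear charge.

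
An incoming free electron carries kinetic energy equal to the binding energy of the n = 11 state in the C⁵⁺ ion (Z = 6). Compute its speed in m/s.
1.19e+06 m/s (or 0.39804% of c)

The binding energy at n = 11 for C⁵⁺ is:
E_11 = -13.6057 × 6²/11² = -4.0479769 eV
|E_11| = 4.0479769 eV

Convert to Joules:
KE = 4.0479769 eV × (1.602177 × 10⁻¹⁹ J/eV) = 6.4856e-19 J

Using KE = ½mv²:
v = √(2·KE/m_e)
v = √(2 × 6.4856e-19 J / 9.10938 × 10⁻³¹ kg)
v = 1.19e+06 m/s

This is approximately 0.39804% the speed of light.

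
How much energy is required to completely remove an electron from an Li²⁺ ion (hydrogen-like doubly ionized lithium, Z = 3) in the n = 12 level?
0.850356 eV

The ionization energy is the energy needed to remove the electron completely (n → ∞).

For a hydrogen-like ion with Z = 3, E_n = -13.6057 Z² / n² eV.

At n = 12: E_12 = -13.6057 × 3² / 12² = -0.850356250 eV
At n = ∞: E_∞ = 0 eV

Ionization energy = E_∞ - E_12 = 0 - (-0.850356250) = 0.850356250 eV
Ionization energy ≈ 0.850356 eV

This is also called the binding energy of the electron in state n = 12.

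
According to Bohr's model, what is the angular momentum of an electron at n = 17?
1.793e-33 J·s (or 17ℏ)

In the Bohr model, angular momentum is quantized:
L = nℏ

where ℏ = h/(2π) = 1.05457e-34 J·s

For n = 17:
L = 17 × 1.05457e-34 J·s
L = 1.793e-33 J·s

This can also be written as L = 17ℏ.
The angular momentum is an integer multiple of the reduced Planck constant.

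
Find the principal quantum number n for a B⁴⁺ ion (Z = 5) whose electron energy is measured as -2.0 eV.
n = 13

The exact energy levels follow E_n = -13.6057 Z² / n² eV with Z = 5.

The measured value (-2.0 eV) is reported to only 2 significant figures, so we must test candidate n values and see which one matches to that precision.

Candidate energies:
  n = 11:  E = -13.6057 × 5² / 11² = -2.811095 eV
  n = 12:  E = -13.6057 × 5² / 12² = -2.362101 eV
  n = 13:  E = -13.6057 × 5² / 13² = -2.012678 eV  ← matches
  n = 14:  E = -13.6057 × 5² / 14² = -1.735421 eV
  n = 15:  E = -13.6057 × 5² / 15² = -1.511744 eV

Checking against the measurement of -2.0 eV (2 sig figs), only n = 13 agrees:
E_13 = -2.012678 eV, which rounds to -2.0 eV ✓

Therefore n = 13.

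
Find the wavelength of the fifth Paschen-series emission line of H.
954.3431 nm

The lines of a series are numbered from the longest wavelength (smallest ΔE) outward; the fifth line is the transition from n = n_f + 5 to n_f.
The Paschen series has all transitions ending at n_f = 3.

For H, the fifth line (ε-line) is the jump from n = 8 to n = 3:
E_8 = -13.6057 / 8² = -0.21258906 eV
E_3 = -13.6057 / 3² = -1.51174444 eV
ΔE = E_8 - E_3 = 1.29915538 eV

λ = hc/E = 1239.84 eV·nm / 1.29915538 eV
λ = 954.3431 nm

This is the ε-line of the Paschen series in H.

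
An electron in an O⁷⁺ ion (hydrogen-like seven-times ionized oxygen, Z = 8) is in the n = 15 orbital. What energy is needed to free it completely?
3.870066 eV

The ionization energy is the energy needed to remove the electron completely (n → ∞).

For a hydrogen-like ion with Z = 8, E_n = -13.6057 Z² / n² eV.

At n = 15: E_15 = -13.6057 × 8² / 15² = -3.870065778 eV
At n = ∞: E_∞ = 0 eV

Ionization energy = E_∞ - E_15 = 0 - (-3.870065778) = 3.870065778 eV
Ionization energy ≈ 3.870066 eV

This is also called the binding energy of the electron in state n = 15.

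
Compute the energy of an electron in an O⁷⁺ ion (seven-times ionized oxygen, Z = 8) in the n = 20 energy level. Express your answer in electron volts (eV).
-2.17691 eV

The energy levels of a hydrogen-like atom are given by:
E_n = -13.6057 Z² / n² eV  (with Z = 8 for O⁷⁺)

For n = 20:
E_20 = -13.6057 × 8² / 20²
E_20 = -13.6057 × 64 / 400
E_20 = -2.17691 eV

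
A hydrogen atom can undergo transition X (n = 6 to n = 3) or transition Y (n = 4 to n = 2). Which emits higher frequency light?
4 → 2

Calculate the energy for each transition:

Transition 6 → 3:
ΔE₁ = |E_3 - E_6| = |-13.6057/3² - (-13.6057/6²)|
ΔE₁ = |-1.5117444444 - (-0.3779361111)| = 1.1338083 eV

Transition 4 → 2:
ΔE₂ = |E_2 - E_4| = |-13.6057/2² - (-13.6057/4²)|
ΔE₂ = |-3.4014250000 - (-0.8503562500)| = 2.5510688 eV

Since 2.5510688 eV > 1.1338083 eV, the transition 4 → 2 emits the more energetic photon.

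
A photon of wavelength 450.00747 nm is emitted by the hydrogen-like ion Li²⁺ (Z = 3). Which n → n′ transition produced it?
n = 5 → n = 4

First, find the photon energy from the wavelength (hc = 1239.84 eV·nm):
E = hc/λ = 1239.84 eV·nm / 450.00747 nm = 2.7551543 eV

The energy levels of Li²⁺ satisfy E_n = -13.6057 × 3² / n² eV, so an emission n_i → n_f releases
ΔE = 13.6057 × 3² × (1/n_f² − 1/n_i²) eV.

Setting ΔE equal to the photon energy:
1/n_f² − 1/n_i² = 2.7551543 / (13.6057 × 3²) = 0.022500000

Since 1/n_i² must be positive, we need 1/n_f² > 0.022500000, i.e. n_f ≤ 6. For each allowed n_f, solve n_i = (1/n_f² − 0.022500000)^(−1/2) and check whether it is a whole number:
  n_f = 1: 1/n_i² = 1.000000000 − 0.022500000 = 0.977500000 → n_i = 1.011  (not an integer) ✗
  n_f = 2: 1/n_i² = 0.250000000 − 0.022500000 = 0.227500000 → n_i = 2.097  (not an integer) ✗
  n_f = 3: 1/n_i² = 0.111111111 − 0.022500000 = 0.088611111 → n_i = 3.359  (not an integer) ✗
  n_f = 4: 1/n_i² = 0.062500000 − 0.022500000 = 0.040000000 → n_i = 5.000  → integer, n_i = 5 ✓
  n_f = 5: 1/n_i² = 0.040000000 − 0.022500000 = 0.017500000 → n_i = 7.559  (not an integer) ✗
  n_f = 6: 1/n_i² = 0.027777778 − 0.022500000 = 0.005277778 → n_i = 13.765  (not an integer) ✗

Only n_f = 4 gives an integer upper level, n_i = 5.

The transition is from n = 5 to n = 4 (emission).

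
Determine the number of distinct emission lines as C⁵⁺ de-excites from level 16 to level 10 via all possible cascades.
21

The electron can occupy levels n = 10, 11, ..., 16 during de-excitation — that is m = 16 - 10 + 1 = 7 distinct levels.

The number of distinct spectral lines equals the number of ways to choose 2 of these m levels (each pair gives one possible emission transition):

Number of lines = m(m-1)/2 = 7×6/2 = 21

These correspond to all possible transitions between the 7 levels:
16 → 15, 16 → 14, 16 → 13, 16 → 12, 16 → 11, 16 → 10, 15 → 14, 15 → 13...

Each transition produces a photon with a unique energy (and thus wavelength). This count does not depend on Z.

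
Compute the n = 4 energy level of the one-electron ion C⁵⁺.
-30.613 eV

For hydrogen-like ions, the energy levels scale with Z²:
E_n = -13.6057 Z² / n² eV

For C⁵⁺ (Z = 6) at n = 4:
E_4 = -13.6057 × 6² / 4²
E_4 = -13.6057 × 36 / 16
E_4 = -489.8052 / 16
E_4 = -30.613 eV

The energy is 36 times more negative than hydrogen at the same n due to the stronger nuclear charge.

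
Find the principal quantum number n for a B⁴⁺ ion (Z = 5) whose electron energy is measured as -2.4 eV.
n = 12

The exact energy levels follow E_n = -13.6057 Z² / n² eV with Z = 5.

The measured value (-2.4 eV) is reported to only 2 significant figures, so we must test candidate n values and see which one matches to that precision.

Candidate energies:
  n = 10:  E = -13.6057 × 5² / 10² = -3.40143 eV
  n = 11:  E = -13.6057 × 5² / 11² = -2.81110 eV
  n = 12:  E = -13.6057 × 5² / 12² = -2.36210 eV  ← matches
  n = 13:  E = -13.6057 × 5² / 13² = -2.01268 eV
  n = 14:  E = -13.6057 × 5² / 14² = -1.73542 eV

Checking against the measurement of -2.4 eV (2 sig figs), only n = 12 agrees:
E_12 = -2.36210 eV, which rounds to -2.4 eV ✓

Therefore n = 12.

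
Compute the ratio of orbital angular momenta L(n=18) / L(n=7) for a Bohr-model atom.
2.571429

In the Bohr model, L_n = nℏ, so the ratio is purely the ratio of quantum numbers:

L_18/L_7 = 18ℏ / 7ℏ = 18/7 = 2.571429

The angular momentum scales linearly with n.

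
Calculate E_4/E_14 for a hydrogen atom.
12.250

Using E_n = -13.6057 Z² / n² eV with Z = 1:

E_4 = -13.6057 / 4² = -13.6057 / 16 = -0.850356250 eV
E_14 = -13.6057 / 14² = -13.6057 / 196 = -0.069416837 eV

The ratio is:
E_4/E_14 = (-0.850356250) / (-0.069416837)
E_4/E_14 = (-13.6057/16) / (-13.6057/196)
E_4/E_14 = 196/16
E_4/E_14 = 12.250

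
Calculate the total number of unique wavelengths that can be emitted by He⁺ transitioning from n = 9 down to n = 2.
28

The electron can occupy levels n = 2, 3, ..., 9 during de-excitation — that is m = 9 - 2 + 1 = 8 distinct levels.

The number of distinct spectral lines equals the number of ways to choose 2 of these m levels (each pair gives one possible emission transition):

Number of lines = m(m-1)/2 = 8×7/2 = 28

These correspond to all possible transitions between the 8 levels:
9 → 8, 9 → 7, 9 → 6, 9 → 5, 9 → 4, 9 → 3, 9 → 2, 8 → 7...

Each transition produces a photon with a unique energy (and thus wavelength). This count does not depend on Z.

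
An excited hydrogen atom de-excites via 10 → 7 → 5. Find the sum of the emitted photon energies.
0.40817 eV

The energy levels of hydrogen are E_n = -13.6057 / n² eV.

First transition (10 → 7):
ΔE₁ = |E_7 - E_10|
ΔE₁ = |-0.27766734694 - (-0.13605700000)| = 0.14161035 eV

Second transition (7 → 5):
ΔE₂ = |E_5 - E_7|
ΔE₂ = |-0.54422800000 - (-0.27766734694)| = 0.26656065 eV

Total energy released:
E_total = ΔE₁ + ΔE₂ = 0.14161035 + 0.26656065 = 0.40817 eV

Note: This equals the direct transition 10 → 5: 0.40817 eV ✓
Energy is conserved regardless of the path taken.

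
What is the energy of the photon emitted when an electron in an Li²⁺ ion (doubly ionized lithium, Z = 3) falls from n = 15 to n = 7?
1.954778 eV

The energy levels are E_n = -13.6057 Z² eV / n².

Energy at n = 15: E_15 = -13.6057 × 3² / 15² = -0.544228000 eV
Energy at n = 7: E_7 = -13.6057 × 3² / 7² = -2.499006122 eV

For emission (electron falling to lower state), the photon energy is:
E_photon = E_15 - E_7 = |-0.544228000 - (-2.499006122)|
E_photon = 1.954778 eV

This energy is carried away by the emitted photon.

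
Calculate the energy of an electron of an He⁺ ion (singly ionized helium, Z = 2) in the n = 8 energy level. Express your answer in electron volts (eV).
-0.850356 eV

The energy levels of a hydrogen-like atom are given by:
E_n = -13.6057 Z² / n² eV  (with Z = 2 for He⁺)

For n = 8:
E_8 = -13.6057 × 2² / 8²
E_8 = -13.6057 × 4 / 64
E_8 = -0.850356 eV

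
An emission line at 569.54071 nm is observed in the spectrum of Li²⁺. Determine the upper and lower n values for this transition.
n = 10 → n = 6

First, find the photon energy from the wavelength (hc = 1239.84 eV·nm):
E = hc/λ = 1239.84 eV·nm / 569.54071 nm = 2.1769120 eV

The energy levels of Li²⁺ satisfy E_n = -13.6057 × 3² / n² eV, so an emission n_i → n_f releases
ΔE = 13.6057 × 3² × (1/n_f² − 1/n_i²) eV.

Setting ΔE equal to the photon energy:
1/n_f² − 1/n_i² = 2.1769120 / (13.6057 × 3²) = 0.017777778

Since 1/n_i² must be positive, we need 1/n_f² > 0.017777778, i.e. n_f ≤ 7. For each allowed n_f, solve n_i = (1/n_f² − 0.017777778)^(−1/2) and check whether it is a whole number:
  n_f = 1: 1/n_i² = 1.000000000 − 0.017777778 = 0.982222222 → n_i = 1.009  (not an integer) ✗
  n_f = 2: 1/n_i² = 0.250000000 − 0.017777778 = 0.232222222 → n_i = 2.075  (not an integer) ✗
  n_f = 3: 1/n_i² = 0.111111111 − 0.017777778 = 0.093333333 → n_i = 3.273  (not an integer) ✗
  n_f = 4: 1/n_i² = 0.062500000 − 0.017777778 = 0.044722222 → n_i = 4.729  (not an integer) ✗
  n_f = 5: 1/n_i² = 0.040000000 − 0.017777778 = 0.022222222 → n_i = 6.708  (not an integer) ✗
  n_f = 6: 1/n_i² = 0.027777778 − 0.017777778 = 0.010000000 → n_i = 10.000  → integer, n_i = 10 ✓
  n_f = 7: 1/n_i² = 0.020408163 − 0.017777778 = 0.002630385 → n_i = 19.498  (not an integer) ✗

Only n_f = 6 gives an integer upper level, n_i = 10.

The transition is from n = 10 to n = 6 (emission).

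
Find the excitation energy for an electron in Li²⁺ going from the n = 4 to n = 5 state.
2.76 eV

The energy levels of a hydrogen-like atom are E_n = -13.6057 Z² eV / n².

Energy at n = 4: E_4 = -13.6057 × 3² / 4² = -7.65321 eV
Energy at n = 5: E_5 = -13.6057 × 3² / 5² = -4.89805 eV

The excitation energy is the difference:
ΔE = E_5 - E_4
ΔE = -4.89805 - (-7.65321)
ΔE = 2.76 eV

Since this is positive, energy must be absorbed (photon absorption).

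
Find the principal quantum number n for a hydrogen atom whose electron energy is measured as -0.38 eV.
n = 6

The exact energy levels follow E_n = -13.6057 eV / n².

The measured value (-0.38 eV) is reported to only 2 significant figures, so we must test candidate n values and see which one matches to that precision.

Candidate energies:
  n = 4:  E = -13.6057/4² = -0.85036 eV
  n = 5:  E = -13.6057/5² = -0.54423 eV
  n = 6:  E = -13.6057/6² = -0.37794 eV  ← matches
  n = 7:  E = -13.6057/7² = -0.27767 eV
  n = 8:  E = -13.6057/8² = -0.21259 eV

Checking against the measurement of -0.38 eV (2 sig figs), only n = 6 agrees:
E_6 = -0.37794 eV, which rounds to -0.38 eV ✓

Therefore n = 6.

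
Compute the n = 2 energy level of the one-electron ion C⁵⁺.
-122.451 eV

For hydrogen-like ions, the energy levels scale with Z²:
E_n = -13.6057 Z² / n² eV

For C⁵⁺ (Z = 6) at n = 2:
E_2 = -13.6057 × 6² / 2²
E_2 = -13.6057 × 36 / 4
E_2 = -489.8052 / 4
E_2 = -122.451 eV

The energy is 36 times more negative than hydrogen at the same n due to the stronger nuclear charge.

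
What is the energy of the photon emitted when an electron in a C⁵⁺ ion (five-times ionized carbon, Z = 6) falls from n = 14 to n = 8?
5.1542 eV

The energy levels are E_n = -13.6057 Z² eV / n².

Energy at n = 14: E_14 = -13.6057 × 6² / 14² = -2.4990061 eV
Energy at n = 8: E_8 = -13.6057 × 6² / 8² = -7.6532063 eV

For emission (electron falling to lower state), the photon energy is:
E_photon = E_14 - E_8 = |-2.4990061 - (-7.6532063)|
E_photon = 5.1542 eV

This energy is carried away by the emitted photon.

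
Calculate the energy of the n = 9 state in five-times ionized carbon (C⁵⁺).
-6.0470 eV

For hydrogen-like ions, the energy levels scale with Z²:
E_n = -13.6057 Z² / n² eV

For C⁵⁺ (Z = 6) at n = 9:
E_9 = -13.6057 × 6² / 9²
E_9 = -13.6057 × 36 / 81
E_9 = -489.8052 / 81
E_9 = -6.0470 eV

The energy is 36 times more negative than hydrogen at the same n due to the stronger nuclear charge.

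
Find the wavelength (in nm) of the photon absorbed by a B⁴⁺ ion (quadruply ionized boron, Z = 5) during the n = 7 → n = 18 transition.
210.43266 nm

First, find the transition energy using E_n = -13.6057 Z² / n² eV:
E_7 = -13.6057 × 5² / 7² = -6.941683673 eV
E_18 = -13.6057 × 5² / 18² = -1.049822531 eV

Photon energy: |ΔE| = |E_18 - E_7| = 5.891861142 eV

Convert to wavelength using E = hc/λ with hc = 1239.84 eV·nm:
λ = hc/E = 1239.84 eV·nm / 5.891861142 eV
λ = 210.43266 nm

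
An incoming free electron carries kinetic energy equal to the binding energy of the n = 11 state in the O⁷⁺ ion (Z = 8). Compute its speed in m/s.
1.59e+06 m/s (or 0.5307% of c)

The binding energy at n = 11 for O⁷⁺ is:
E_11 = -13.6057 × 8²/11² = -7.196403 eV
|E_11| = 7.196403 eV

Convert to Joules:
KE = 7.196403 eV × (1.602177 × 10⁻¹⁹ J/eV) = 1.1530e-18 J

Using KE = ½mv²:
v = √(2·KE/m_e)
v = √(2 × 1.1530e-18 J / 9.10938 × 10⁻³¹ kg)
v = 1.59e+06 m/s

This is approximately 0.5307% the speed of light.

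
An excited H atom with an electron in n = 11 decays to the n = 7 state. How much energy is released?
0.1652 eV

The energy levels are E_n = -13.6057 eV / n².

Energy at n = 11: E_11 = -13.6057 / 11² = -0.1124438 eV
Energy at n = 7: E_7 = -13.6057 / 7² = -0.2776673 eV

For emission (electron falling to lower state), the photon energy is:
E_photon = E_11 - E_7 = |-0.1124438 - (-0.2776673)|
E_photon = 0.1652 eV

This energy is carried away by the emitted photon.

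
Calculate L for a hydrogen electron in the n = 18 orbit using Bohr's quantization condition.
1.90e-33 J·s (or 18ℏ)

In the Bohr model, angular momentum is quantized:
L = nℏ

where ℏ = h/(2π) = 1.0546e-34 J·s

For n = 18:
L = 18 × 1.0546e-34 J·s
L = 1.90e-33 J·s

This can also be written as L = 18ℏ.
The angular momentum is an integer multiple of the reduced Planck constant.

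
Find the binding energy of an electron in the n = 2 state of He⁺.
13.606 eV

The ionization energy is the energy needed to remove the electron completely (n → ∞).

For a hydrogen-like ion with Z = 2, E_n = -13.6057 Z² / n² eV.

At n = 2: E_2 = -13.6057 × 2² / 2² = -13.605700 eV
At n = ∞: E_∞ = 0 eV

Ionization energy = E_∞ - E_2 = 0 - (-13.605700) = 13.605700 eV
Ionization energy ≈ 13.606 eV

This is also called the binding energy of the electron in state n = 2.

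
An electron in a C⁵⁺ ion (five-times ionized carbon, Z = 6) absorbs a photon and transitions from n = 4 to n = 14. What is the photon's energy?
28.1138 eV

The energy levels of a hydrogen-like atom are E_n = -13.6057 Z² eV / n².

Energy at n = 4: E_4 = -13.6057 × 6² / 4² = -30.6128250 eV
Energy at n = 14: E_14 = -13.6057 × 6² / 14² = -2.4990061 eV

The excitation energy is the difference:
ΔE = E_14 - E_4
ΔE = -2.4990061 - (-30.6128250)
ΔE = 28.1138 eV

Since this is positive, energy must be absorbed (photon absorption).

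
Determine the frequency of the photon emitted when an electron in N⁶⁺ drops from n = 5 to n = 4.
3.6271e+15 Hz

First, find the transition energy:
E_5 = -13.6057 × 7² / 5² = -26.667172 eV
E_4 = -13.6057 × 7² / 4² = -41.667456 eV
|ΔE| = |E_4 - E_5| = 15.000284 eV

Convert to Joules: E = 15.000284 eV × (1.602177 × 10⁻¹⁹ J/eV) = 2.403311e-18 J

Using E = hf:
f = E/h = 2.403311e-18 J / (6.62607 × 10⁻³⁴ J·s)
f = 3.6271e+15 Hz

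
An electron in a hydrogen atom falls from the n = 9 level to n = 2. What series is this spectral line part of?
Balmer series

The spectral series in hydrogen are named based on the final (lower) energy level:
- Lyman series: n_final = 1 (ultraviolet)
- Balmer series: n_final = 2 (visible/near-UV)
- Paschen series: n_final = 3 (infrared)
- Brackett series: n_final = 4 (infrared)
- Pfund series: n_final = 5 (far infrared)

Since this transition ends at n = 2, it belongs to the Balmer series.

For reference, this 9 → 2 line has photon energy
ΔE = 13.6057 eV × (1/2² - 1/9²) = 3.233453 eV,
corresponding to wavelength λ = hc/ΔE = 1239.84 eV·nm / 3.233453 eV = 383.44 nm in the visible/near-UV region.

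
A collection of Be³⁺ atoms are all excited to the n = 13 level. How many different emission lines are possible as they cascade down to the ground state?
78

The electron can occupy levels n = 1, 2, ..., 13 during de-excitation — that is m = 13 - 1 + 1 = 13 distinct levels.

The number of distinct spectral lines equals the number of ways to choose 2 of these m levels (each pair gives one possible emission transition):

Number of lines = m(m-1)/2 = 13×12/2 = 78

These correspond to all possible transitions between the 13 levels:
13 → 12, 13 → 11, 13 → 10, 13 → 9, 13 → 8, 13 → 7, 13 → 6, 13 → 5...

Each transition produces a photon with a unique energy (and thus wavelength). This count does not depend on Z.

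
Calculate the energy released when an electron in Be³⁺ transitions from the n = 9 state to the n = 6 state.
3.359 eV

The energy levels are E_n = -13.6057 Z² eV / n².

Energy at n = 9: E_9 = -13.6057 × 4² / 9² = -2.687546 eV
Energy at n = 6: E_6 = -13.6057 × 4² / 6² = -6.046978 eV

For emission (electron falling to lower state), the photon energy is:
E_photon = E_9 - E_6 = |-2.687546 - (-6.046978)|
E_photon = 3.359 eV

This energy is carried away by the emitted photon.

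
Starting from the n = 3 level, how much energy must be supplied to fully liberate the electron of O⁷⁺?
96.7516 eV

The ionization energy is the energy needed to remove the electron completely (n → ∞).

For a hydrogen-like ion with Z = 8, E_n = -13.6057 Z² / n² eV.

At n = 3: E_3 = -13.6057 × 8² / 3² = -96.7516444 eV
At n = ∞: E_∞ = 0 eV

Ionization energy = E_∞ - E_3 = 0 - (-96.7516444) = 96.7516444 eV
Ionization energy ≈ 96.7516 eV

This is also called the binding energy of the electron in state n = 3.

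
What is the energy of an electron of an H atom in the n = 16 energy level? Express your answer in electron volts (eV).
-0.053147 eV

The energy levels of a hydrogen-like atom are given by:
E_n = -13.6057 eV / n²

For n = 16:
E_16 = -13.6057 eV / 16²
E_16 = -13.6057 eV / 256
E_16 = -0.053147 eV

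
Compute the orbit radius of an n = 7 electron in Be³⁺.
0.6482 nm (or 6.4824 Å)

The Bohr radius formula is:
r_n = n² a₀ / Z

where a₀ = 0.0529177 nm is the Bohr radius.

For Be³⁺ (Z = 4) at n = 7:
r_7 = 7² × 0.0529177 nm / 4
r_7 = 49 × 0.0529177 nm / 4
r_7 = 2.59297 nm / 4
r_7 = 0.6482 nm

The electron orbits at approximately 0.6482 nm from the nucleus.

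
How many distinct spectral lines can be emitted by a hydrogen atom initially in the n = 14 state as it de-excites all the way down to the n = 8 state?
21

The electron can occupy levels n = 8, 9, ..., 14 during de-excitation — that is m = 14 - 8 + 1 = 7 distinct levels.

The number of distinct spectral lines equals the number of ways to choose 2 of these m levels (each pair gives one possible emission transition):

Number of lines = m(m-1)/2 = 7×6/2 = 21

These correspond to all possible transitions between the 7 levels:
14 → 13, 14 → 12, 14 → 11, 14 → 10, 14 → 9, 14 → 8, 13 → 12, 13 → 11...

Each transition produces a photon with a unique energy (and thus wavelength). This count does not depend on Z.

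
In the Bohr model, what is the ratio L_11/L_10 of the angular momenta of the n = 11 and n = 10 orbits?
1.100

In the Bohr model, L_n = nℏ, so the ratio is purely the ratio of quantum numbers:

L_11/L_10 = 11ℏ / 10ℏ = 11/10 = 1.100

The angular momentum scales linearly with n.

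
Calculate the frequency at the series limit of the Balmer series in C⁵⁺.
2.9609e+16 Hz

The series limit corresponds to the transition from n = ∞ to n = 2.
This is the highest energy (shortest wavelength) transition in the Balmer series.

E_∞ = 0 eV
E_2 = -13.6057 × 6² / 2² = -122.4513000 eV

Energy at series limit:
ΔE = E_∞ - E_2 = 0 - (-122.4513000) = 122.4513000 eV
E = 122.4513000 eV × (1.602177 × 10⁻¹⁹ J/eV) = 1.961887e-17 J
f = E/h = 1.961887e-17 J / (6.62607 × 10⁻³⁴ J·s) = 2.9609e+16 Hz

This energy equals the ionization energy from the n = 2 state of C⁵⁺.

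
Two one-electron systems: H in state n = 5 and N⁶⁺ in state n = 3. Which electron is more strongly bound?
N⁶⁺ at n = 3 (E = -74.075 eV)

Using E_n = -13.6057 Z² / n² eV:

H (Z = 1) at n = 5:
E = -13.6057 × 1² / 5² = -13.6057 × 1 / 25 = -0.544228 eV

N⁶⁺ (Z = 7) at n = 3:
E = -13.6057 × 7² / 3² = -13.6057 × 49 / 9 = -74.075478 eV

Since -74.075478 eV < -0.544228 eV,
N⁶⁺ at n = 3 is more tightly bound (requires more energy to ionize).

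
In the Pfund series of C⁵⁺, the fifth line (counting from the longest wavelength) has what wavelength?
84.37640 nm

The lines of a series are numbered from the longest wavelength (smallest ΔE) outward; the fifth line is the transition from n = n_f + 5 to n_f.
The Pfund series has all transitions ending at n_f = 5.

For C⁵⁺ (Z = 6), the fifth line (ε-line) is the jump from n = 10 to n = 5:
E_10 = -13.6057 × 6² / 10² = -4.8980520 eV
E_5 = -13.6057 × 6² / 5² = -19.5922080 eV
ΔE = E_10 - E_5 = 14.6941560 eV

λ = hc/E = 1239.84 eV·nm / 14.6941560 eV
λ = 84.37640 nm

This is the ε-line of the Pfund series in C⁵⁺.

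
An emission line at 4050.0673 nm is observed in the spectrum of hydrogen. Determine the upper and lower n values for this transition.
n = 5 → n = 4

First, find the photon energy from the wavelength (hc = 1239.84 eV·nm):
E = hc/λ = 1239.84 eV·nm / 4050.0673 nm = 0.30612825 eV

The energy levels of hydrogen satisfy E_n = -13.6057 / n² eV, so an emission n_i → n_f releases
ΔE = 13.6057 × (1/n_f² − 1/n_i²) eV.

Setting ΔE equal to the photon energy:
1/n_f² − 1/n_i² = 0.30612825 / 13.6057 = 0.022500000

Since 1/n_i² must be positive, we need 1/n_f² > 0.022500000, i.e. n_f ≤ 6. For each allowed n_f, solve n_i = (1/n_f² − 0.022500000)^(−1/2) and check whether it is a whole number:
  n_f = 1: 1/n_i² = 1.000000000 − 0.022500000 = 0.977500000 → n_i = 1.011  (not an integer) ✗
  n_f = 2: 1/n_i² = 0.250000000 − 0.022500000 = 0.227500000 → n_i = 2.097  (not an integer) ✗
  n_f = 3: 1/n_i² = 0.111111111 − 0.022500000 = 0.088611111 → n_i = 3.359  (not an integer) ✗
  n_f = 4: 1/n_i² = 0.062500000 − 0.022500000 = 0.040000000 → n_i = 5.000  → integer, n_i = 5 ✓
  n_f = 5: 1/n_i² = 0.040000000 − 0.022500000 = 0.017500000 → n_i = 7.559  (not an integer) ✗
  n_f = 6: 1/n_i² = 0.027777778 − 0.022500000 = 0.005277778 → n_i = 13.765  (not an integer) ✗

Only n_f = 4 gives an integer upper level, n_i = 5.

The transition is from n = 5 to n = 4 (emission).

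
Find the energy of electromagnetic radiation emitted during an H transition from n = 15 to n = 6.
0.317466 eV

The energy levels are E_n = -13.6057 eV / n².

Energy at n = 15: E_15 = -13.6057 / 15² = -0.060469778 eV
Energy at n = 6: E_6 = -13.6057 / 6² = -0.377936111 eV

For emission (electron falling to lower state), the photon energy is:
E_photon = E_15 - E_6 = |-0.060469778 - (-0.377936111)|
E_photon = 0.317466 eV

This energy is carried away by the emitted photon.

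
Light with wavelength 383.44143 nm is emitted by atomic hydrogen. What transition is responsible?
n = 9 → n = 2

First, find the photon energy from the wavelength (hc = 1239.84 eV·nm):
E = hc/λ = 1239.84 eV·nm / 383.44143 nm = 3.2334534 eV

The energy levels of hydrogen satisfy E_n = -13.6057 / n² eV, so an emission n_i → n_f releases
ΔE = 13.6057 × (1/n_f² − 1/n_i²) eV.

Setting ΔE equal to the photon energy:
1/n_f² − 1/n_i² = 3.2334534 / 13.6057 = 0.23765432

Since 1/n_i² must be positive, we need 1/n_f² > 0.23765432, i.e. n_f ≤ 2. For each allowed n_f, solve n_i = (1/n_f² − 0.23765432)^(−1/2) and check whether it is a whole number:
  n_f = 1: 1/n_i² = 1.00000000 − 0.23765432 = 0.76234568 → n_i = 1.145  (not an integer) ✗
  n_f = 2: 1/n_i² = 0.25000000 − 0.23765432 = 0.01234568 → n_i = 9.000  → integer, n_i = 9 ✓

Only n_f = 2 gives an integer upper level, n_i = 9.

The transition is from n = 9 to n = 2 (emission).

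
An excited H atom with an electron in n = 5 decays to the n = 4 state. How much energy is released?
0.306128 eV

The energy levels are E_n = -13.6057 eV / n².

Energy at n = 5: E_5 = -13.6057 / 5² = -0.544228000 eV
Energy at n = 4: E_4 = -13.6057 / 4² = -0.850356250 eV

For emission (electron falling to lower state), the photon energy is:
E_photon = E_5 - E_4 = |-0.544228000 - (-0.850356250)|
E_photon = 0.306128 eV

This energy is carried away by the emitted photon.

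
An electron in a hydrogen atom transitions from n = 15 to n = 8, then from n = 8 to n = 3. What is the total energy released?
1.45127 eV

The energy levels of hydrogen are E_n = -13.6057 / n² eV.

First transition (15 → 8):
ΔE₁ = |E_8 - E_15|
ΔE₁ = |-0.21258906250 - (-0.06046977778)| = 0.15211928 eV

Second transition (8 → 3):
ΔE₂ = |E_3 - E_8|
ΔE₂ = |-1.51174444444 - (-0.21258906250)| = 1.29915538 eV

Total energy released:
E_total = ΔE₁ + ΔE₂ = 0.15211928 + 1.29915538 = 1.45127 eV

Note: This equals the direct transition 15 → 3: 1.45127 eV ✓
Energy is conserved regardless of the path taken.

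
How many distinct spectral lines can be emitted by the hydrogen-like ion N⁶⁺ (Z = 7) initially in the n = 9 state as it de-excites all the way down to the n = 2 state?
28

The electron can occupy levels n = 2, 3, ..., 9 during de-excitation — that is m = 9 - 2 + 1 = 8 distinct levels.

The number of distinct spectral lines equals the number of ways to choose 2 of these m levels (each pair gives one possible emission transition):

Number of lines = m(m-1)/2 = 8×7/2 = 28

These correspond to all possible transitions between the 8 levels:
9 → 8, 9 → 7, 9 → 6, 9 → 5, 9 → 4, 9 → 3, 9 → 2, 8 → 7...

Each transition produces a photon with a unique energy (and thus wavelength). This count does not depend on Z.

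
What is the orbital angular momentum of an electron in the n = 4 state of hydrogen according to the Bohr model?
4.22e-34 J·s (or 4ℏ)

In the Bohr model, angular momentum is quantized:
L = nℏ

where ℏ = h/(2π) = 1.0546e-34 J·s

For n = 4:
L = 4 × 1.0546e-34 J·s
L = 4.22e-34 J·s

This can also be written as L = 4ℏ.
The angular momentum is an integer multiple of the reduced Planck constant.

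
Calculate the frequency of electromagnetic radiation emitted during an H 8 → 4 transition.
1.54211e+14 Hz

First, find the transition energy:
E_8 = -13.6057 / 8² = -0.212589063 eV
E_4 = -13.6057 / 4² = -0.850356250 eV
|ΔE| = |E_4 - E_8| = 0.637767187 eV

Convert to Joules: E = 0.637767187 eV × (1.602177 × 10⁻¹⁹ J/eV) = 1.0218159e-19 J

Using E = hf:
f = E/h = 1.0218159e-19 J / (6.62607 × 10⁻³⁴ J·s)
f = 1.54211e+14 Hz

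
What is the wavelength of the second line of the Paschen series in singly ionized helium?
320.366648 nm

The lines of a series are numbered from the longest wavelength (smallest ΔE) outward; the second line is the transition from n = n_f + 2 to n_f.
The Paschen series has all transitions ending at n_f = 3.

For He⁺ (Z = 2), the second line (β-line) is the jump from n = 5 to n = 3:
E_5 = -13.6057 × 2² / 5² = -2.1769120000 eV
E_3 = -13.6057 × 2² / 3² = -6.0469777778 eV
ΔE = E_5 - E_3 = 3.8700657778 eV

λ = hc/E = 1239.84 eV·nm / 3.8700657778 eV
λ = 320.366648 nm

This is the β-line of the Paschen series in He⁺.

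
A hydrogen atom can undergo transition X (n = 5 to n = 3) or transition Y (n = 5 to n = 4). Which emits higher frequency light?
5 → 3

Calculate the energy for each transition:

Transition 5 → 3:
ΔE₁ = |E_3 - E_5| = |-13.6057/3² - (-13.6057/5²)|
ΔE₁ = |-1.51174444444 - (-0.54422800000)| = 0.96751644 eV

Transition 5 → 4:
ΔE₂ = |E_4 - E_5| = |-13.6057/4² - (-13.6057/5²)|
ΔE₂ = |-0.85035625000 - (-0.54422800000)| = 0.30612825 eV

Since 0.96751644 eV > 0.30612825 eV, the transition 5 → 3 emits the more energetic photon.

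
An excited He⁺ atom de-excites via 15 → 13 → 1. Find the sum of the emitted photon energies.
54.1809 eV

The energy levels of He⁺ are E_n = -13.6057 × 2² / n² eV.

First transition (15 → 13):
ΔE₁ = |E_13 - E_15|
ΔE₁ = |-0.3220284024 - (-0.2418791111)| = 0.0801493 eV

Second transition (13 → 1):
ΔE₂ = |E_1 - E_13|
ΔE₂ = |-54.4228000000 - (-0.3220284024)| = 54.1007716 eV

Total energy released:
E_total = ΔE₁ + ΔE₂ = 0.0801493 + 54.1007716 = 54.1809 eV

Note: This equals the direct transition 15 → 1: 54.1809 eV ✓
Energy is conserved regardless of the path taken.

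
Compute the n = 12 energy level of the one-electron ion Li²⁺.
-0.8504 eV

For hydrogen-like ions, the energy levels scale with Z²:
E_n = -13.6057 Z² / n² eV

For Li²⁺ (Z = 3) at n = 12:
E_12 = -13.6057 × 3² / 12²
E_12 = -13.6057 × 9 / 144
E_12 = -122.4513 / 144
E_12 = -0.8504 eV

The energy is 9 times more negative than hydrogen at the same n due to the stronger nuclear charge.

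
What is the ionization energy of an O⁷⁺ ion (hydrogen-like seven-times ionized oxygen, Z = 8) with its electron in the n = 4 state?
54.42280 eV

The ionization energy is the energy needed to remove the electron completely (n → ∞).

For a hydrogen-like ion with Z = 8, E_n = -13.6057 Z² / n² eV.

At n = 4: E_4 = -13.6057 × 8² / 4² = -54.42280000 eV
At n = ∞: E_∞ = 0 eV

Ionization energy = E_∞ - E_4 = 0 - (-54.42280000) = 54.42280000 eV
Ionization energy ≈ 54.42280 eV

This is also called the binding energy of the electron in state n = 4.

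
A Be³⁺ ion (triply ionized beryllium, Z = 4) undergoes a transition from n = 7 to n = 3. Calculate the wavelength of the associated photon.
62.792 nm

First, find the transition energy using E_n = -13.6057 Z² / n² eV:
E_7 = -13.6057 × 4² / 7² = -4.44268 eV
E_3 = -13.6057 × 4² / 3² = -24.18791 eV

Photon energy: |ΔE| = |E_3 - E_7| = 19.74523 eV

Convert to wavelength using E = hc/λ with hc = 1239.84 eV·nm:
λ = hc/E = 1239.84 eV·nm / 19.74523 eV
λ = 62.792 nm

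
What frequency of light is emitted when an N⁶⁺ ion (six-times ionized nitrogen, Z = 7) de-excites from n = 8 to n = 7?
7.7106e+14 Hz

First, find the transition energy:
E_8 = -13.6057 × 7² / 8² = -10.4168641 eV
E_7 = -13.6057 × 7² / 7² = -13.6057000 eV
|ΔE| = |E_7 - E_8| = 3.1888359 eV

Convert to Joules: E = 3.1888359 eV × (1.602177 × 10⁻¹⁹ J/eV) = 5.109080e-19 J

Using E = hf:
f = E/h = 5.109080e-19 J / (6.62607 × 10⁻³⁴ J·s)
f = 7.7106e+14 Hz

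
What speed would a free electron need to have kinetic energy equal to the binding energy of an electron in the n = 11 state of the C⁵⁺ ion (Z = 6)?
1.193e+06 m/s (or 0.39804% of c)

The binding energy at n = 11 for C⁵⁺ is:
E_11 = -13.6057 × 6²/11² = -4.0479769 eV
|E_11| = 4.0479769 eV

Convert to Joules:
KE = 4.0479769 eV × (1.602177 × 10⁻¹⁹ J/eV) = 6.48558e-19 J

Using KE = ½mv²:
v = √(2·KE/m_e)
v = √(2 × 6.48558e-19 J / 9.10938 × 10⁻³¹ kg)
v = 1.193e+06 m/s

This is approximately 0.39804% the speed of light.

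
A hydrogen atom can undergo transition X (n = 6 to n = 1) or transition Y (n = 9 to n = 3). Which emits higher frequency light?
6 → 1

Calculate the energy for each transition:

Transition 6 → 1:
ΔE₁ = |E_1 - E_6| = |-13.6057/1² - (-13.6057/6²)|
ΔE₁ = |-13.60570000 - (-0.37793611)| = 13.22776 eV

Transition 9 → 3:
ΔE₂ = |E_3 - E_9| = |-13.6057/3² - (-13.6057/9²)|
ΔE₂ = |-1.51174444 - (-0.16797160)| = 1.34377 eV

Since 13.22776 eV > 1.34377 eV, the transition 6 → 1 emits the more energetic photon.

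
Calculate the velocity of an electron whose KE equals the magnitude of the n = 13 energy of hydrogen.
1.68284e+05 m/s (or 0.056134% of c)

The binding energy at n = 13 for hydrogen is:
E_13 = -13.6057/13² = -0.0805071006 eV
|E_13| = 0.0805071006 eV

Convert to Joules:
KE = 0.0805071006 eV × (1.602177 × 10⁻¹⁹ J/eV) = 1.2898662e-20 J

Using KE = ½mv²:
v = √(2·KE/m_e)
v = √(2 × 1.2898662e-20 J / 9.10938 × 10⁻³¹ kg)
v = 1.68284e+05 m/s

This is approximately 0.056134% the speed of light.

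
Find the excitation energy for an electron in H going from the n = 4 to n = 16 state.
0.80 eV

The energy levels of a hydrogen-like atom are E_n = -13.6057 eV / n².

Energy at n = 4: E_4 = -13.6057 / 4² = -0.85036 eV
Energy at n = 16: E_16 = -13.6057 / 16² = -0.05315 eV

The excitation energy is the difference:
ΔE = E_16 - E_4
ΔE = -0.05315 - (-0.85036)
ΔE = 0.80 eV

Since this is positive, energy must be absorbed (photon absorption).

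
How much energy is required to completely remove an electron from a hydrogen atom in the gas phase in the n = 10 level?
0.14 eV

The ionization energy is the energy needed to remove the electron completely (n → ∞).

For hydrogen, E_n = -13.6057 eV / n².

At n = 10: E_10 = -13.6057 / 10² = -0.13606 eV
At n = ∞: E_∞ = 0 eV

Ionization energy = E_∞ - E_10 = 0 - (-0.13606) = 0.13606 eV
Ionization energy ≈ 0.14 eV

This is also called the binding energy of the electron in state n = 10.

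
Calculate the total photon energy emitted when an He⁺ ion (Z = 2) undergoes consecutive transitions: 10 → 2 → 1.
53.88 eV

The energy levels of He⁺ are E_n = -13.6057 × 2² / n² eV.

First transition (10 → 2):
ΔE₁ = |E_2 - E_10|
ΔE₁ = |-13.60570000 - (-0.54422800)| = 13.06147 eV

Second transition (2 → 1):
ΔE₂ = |E_1 - E_2|
ΔE₂ = |-54.42280000 - (-13.60570000)| = 40.81710 eV

Total energy released:
E_total = ΔE₁ + ΔE₂ = 13.06147 + 40.81710 = 53.88 eV

Note: This equals the direct transition 10 → 1: 53.88 eV ✓
Energy is conserved regardless of the path taken.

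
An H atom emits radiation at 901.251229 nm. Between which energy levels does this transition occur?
n = 10 → n = 3

First, find the photon energy from the wavelength (hc = 1239.84 eV·nm):
E = hc/λ = 1239.84 eV·nm / 901.251229 nm = 1.3756874 eV

The energy levels of hydrogen satisfy E_n = -13.6057 / n² eV, so an emission n_i → n_f releases
ΔE = 13.6057 × (1/n_f² − 1/n_i²) eV.

Setting ΔE equal to the photon energy:
1/n_f² − 1/n_i² = 1.3756874 / 13.6057 = 0.10111111

Since 1/n_i² must be positive, we need 1/n_f² > 0.10111111, i.e. n_f ≤ 3. For each allowed n_f, solve n_i = (1/n_f² − 0.10111111)^(−1/2) and check whether it is a whole number:
  n_f = 1: 1/n_i² = 1.00000000 − 0.10111111 = 0.89888889 → n_i = 1.055  (not an integer) ✗
  n_f = 2: 1/n_i² = 0.25000000 − 0.10111111 = 0.14888889 → n_i = 2.592  (not an integer) ✗
  n_f = 3: 1/n_i² = 0.11111111 − 0.10111111 = 0.01000000 → n_i = 10.000  → integer, n_i = 10 ✓

Only n_f = 3 gives an integer upper level, n_i = 10.

The transition is from n = 10 to n = 3 (emission).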